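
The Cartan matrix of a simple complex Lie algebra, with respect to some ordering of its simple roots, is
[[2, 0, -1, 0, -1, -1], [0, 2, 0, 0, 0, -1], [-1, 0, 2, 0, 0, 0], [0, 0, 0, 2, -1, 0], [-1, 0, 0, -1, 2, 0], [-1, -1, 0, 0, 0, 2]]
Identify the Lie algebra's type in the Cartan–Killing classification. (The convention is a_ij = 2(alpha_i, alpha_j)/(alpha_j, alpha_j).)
E_6

The matrix has rank 6 with 2's on the diagonal. Reading the off-diagonal entries as Dynkin edges (a single edge where a_ij = a_ji = -1; a double or triple edge where a_ij * a_ji = 2 or 3), the diagram is a chain of 5 nodes with one extra node attached to the third node from one end (E_6). One simple-root ordering that puts it in standard form is (alpha_2, alpha_3, alpha_6, alpha_1, alpha_5, alpha_4). So the algebra is type E_6.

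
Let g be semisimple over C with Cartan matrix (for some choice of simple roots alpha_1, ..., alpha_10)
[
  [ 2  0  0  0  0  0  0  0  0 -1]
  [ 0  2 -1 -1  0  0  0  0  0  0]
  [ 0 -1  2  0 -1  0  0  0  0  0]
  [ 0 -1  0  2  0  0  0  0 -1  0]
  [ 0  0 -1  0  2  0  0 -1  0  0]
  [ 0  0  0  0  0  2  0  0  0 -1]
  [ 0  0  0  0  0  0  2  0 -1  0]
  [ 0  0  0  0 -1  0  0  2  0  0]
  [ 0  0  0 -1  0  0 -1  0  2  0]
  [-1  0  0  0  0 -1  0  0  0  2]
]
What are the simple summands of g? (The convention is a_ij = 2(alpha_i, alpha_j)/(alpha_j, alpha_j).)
type A_3 ⊕ type A_7

The diagram associated to this matrix has two connected components: the simple roots {alpha_1, alpha_6, alpha_10} form a chain of 3 nodes with single edges (A_3), and {alpha_2, alpha_3, alpha_4, alpha_5, alpha_7, alpha_8, alpha_9} form a chain of 7 nodes with single edges (A_7). A semisimple Lie algebra decomposes uniquely as the direct sum of simple ideals, one per connected component of its Dynkin diagram, so g ≅ A_3 ⊕ A_7 (dimension 15 + 63 = 78).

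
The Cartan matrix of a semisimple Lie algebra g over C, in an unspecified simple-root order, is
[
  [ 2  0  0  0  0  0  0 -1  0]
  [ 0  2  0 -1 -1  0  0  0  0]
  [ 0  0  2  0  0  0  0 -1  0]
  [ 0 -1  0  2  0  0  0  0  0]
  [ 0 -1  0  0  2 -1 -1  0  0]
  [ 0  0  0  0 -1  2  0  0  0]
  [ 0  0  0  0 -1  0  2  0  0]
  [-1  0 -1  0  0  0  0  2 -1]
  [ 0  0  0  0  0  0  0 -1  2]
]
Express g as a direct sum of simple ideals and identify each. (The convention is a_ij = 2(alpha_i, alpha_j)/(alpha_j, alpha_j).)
D_4 (so(8)) + D_5 (so(10))

The diagram associated to this matrix has two connected components: the simple roots {alpha_1, alpha_3, alpha_8, alpha_9} form a chain of 2 nodes with a fork of two nodes at one end (D_4), and {alpha_2, alpha_4, alpha_5, alpha_6, alpha_7} form a chain of 3 nodes with a fork of two nodes at one end (D_5). A semisimple Lie algebra decomposes uniquely as the direct sum of simple ideals, one per connected component of its Dynkin diagram, so g ≅ D_4 ⊕ D_5 (dimension 28 + 45 = 73).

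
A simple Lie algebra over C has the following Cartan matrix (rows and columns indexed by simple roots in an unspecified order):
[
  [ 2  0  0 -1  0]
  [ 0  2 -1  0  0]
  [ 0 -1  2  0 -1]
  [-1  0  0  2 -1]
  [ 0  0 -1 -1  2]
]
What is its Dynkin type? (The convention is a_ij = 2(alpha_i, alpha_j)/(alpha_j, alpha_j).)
A_5 (sl(6))

The matrix has rank 5 with 2's on the diagonal. Reading the off-diagonal entries as Dynkin edges (a single edge where a_ij = a_ji = -1; a double or triple edge where a_ij * a_ji = 2 or 3), the diagram is a chain of 5 nodes with single edges (A_5). One simple-root ordering that puts it in standard form is (alpha_2, alpha_3, alpha_5, alpha_4, alpha_1). So the algebra is type A_5, i.e. sl(6).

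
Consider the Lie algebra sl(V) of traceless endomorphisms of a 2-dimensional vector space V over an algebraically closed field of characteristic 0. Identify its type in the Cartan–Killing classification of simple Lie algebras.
A_1 (sl(2))

This is sl(2), which has dimension 2^2 - 1 = 3 and rank 2 - 1 = 1 (a Cartan subalgebra is the diagonal traceless matrices). In the classification of classical Lie algebras, the special linear algebra sl(n+1) has type A_n; here n = 1, so the Dynkin diagram is a chain of 1 nodes with single edges (A_1). Hence the type is A_1.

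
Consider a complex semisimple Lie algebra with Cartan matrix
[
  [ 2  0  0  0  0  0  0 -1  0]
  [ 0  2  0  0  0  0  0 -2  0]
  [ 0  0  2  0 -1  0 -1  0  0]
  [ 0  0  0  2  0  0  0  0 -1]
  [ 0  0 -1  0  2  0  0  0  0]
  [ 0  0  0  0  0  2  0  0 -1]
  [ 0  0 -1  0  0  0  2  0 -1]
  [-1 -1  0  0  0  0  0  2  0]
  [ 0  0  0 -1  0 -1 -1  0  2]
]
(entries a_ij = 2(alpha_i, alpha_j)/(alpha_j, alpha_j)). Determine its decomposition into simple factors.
C_3 ⊕ D_6

The diagram associated to this matrix has two connected components: the simple roots {alpha_1, alpha_2, alpha_8} form a chain of 3 nodes with a double edge at one end; the terminal node there is the unique long simple root (C_3), and {alpha_3, alpha_4, alpha_5, alpha_6, alpha_7, alpha_9} form a chain of 4 nodes with a fork of two nodes at one end (D_6). A semisimple Lie algebra decomposes uniquely as the direct sum of simple ideals, one per connected component of its Dynkin diagram, so g ≅ C_3 ⊕ D_6 (dimension 21 + 66 = 87).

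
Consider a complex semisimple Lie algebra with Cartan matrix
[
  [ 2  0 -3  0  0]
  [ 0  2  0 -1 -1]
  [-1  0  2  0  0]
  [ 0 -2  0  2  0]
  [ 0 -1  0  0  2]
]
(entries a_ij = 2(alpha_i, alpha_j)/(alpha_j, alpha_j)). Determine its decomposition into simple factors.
C_3 + G_2

The diagram associated to this matrix has two connected components: the simple roots {alpha_2, alpha_4, alpha_5} form a chain of 3 nodes with a double edge at one end; the terminal node there is the unique long simple root (C_3), and {alpha_1, alpha_3} form two nodes joined by a triple edge (G_2). A semisimple Lie algebra decomposes uniquely as the direct sum of simple ideals, one per connected component of its Dynkin diagram, so g ≅ C_3 ⊕ G_2 (dimension 21 + 14 = 35).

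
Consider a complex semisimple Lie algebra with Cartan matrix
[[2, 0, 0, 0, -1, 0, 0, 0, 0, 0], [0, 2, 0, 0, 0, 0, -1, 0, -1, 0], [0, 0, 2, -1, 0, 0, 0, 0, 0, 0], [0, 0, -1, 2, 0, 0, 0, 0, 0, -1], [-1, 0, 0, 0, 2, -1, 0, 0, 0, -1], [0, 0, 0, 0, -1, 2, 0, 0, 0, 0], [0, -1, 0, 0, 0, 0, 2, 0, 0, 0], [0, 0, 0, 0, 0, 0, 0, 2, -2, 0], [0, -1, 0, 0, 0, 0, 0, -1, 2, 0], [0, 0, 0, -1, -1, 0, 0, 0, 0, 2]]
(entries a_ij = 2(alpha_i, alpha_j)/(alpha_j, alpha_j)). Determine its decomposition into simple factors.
The diagram associated to this matrix has two connected components: the simple roots {alpha_2, alpha_7, alpha_8, alpha_9} form a chain of 4 nodes with a double edge at one end; the terminal node there is the unique long simple root (C_4), and {alpha_1, alpha_3, alpha_4, alpha_5, alpha_6, alpha_10} form a chain of 4 nodes with a fork of two nodes at one end (D_6). A semisimple Lie algebra decomposes uniquely as the direct sum of simple ideals, one per connected component of its Dynkin diagram, so g ≅ C_4 ⊕ D_6 (dimension 36 + 66 = 102).

C4 + D6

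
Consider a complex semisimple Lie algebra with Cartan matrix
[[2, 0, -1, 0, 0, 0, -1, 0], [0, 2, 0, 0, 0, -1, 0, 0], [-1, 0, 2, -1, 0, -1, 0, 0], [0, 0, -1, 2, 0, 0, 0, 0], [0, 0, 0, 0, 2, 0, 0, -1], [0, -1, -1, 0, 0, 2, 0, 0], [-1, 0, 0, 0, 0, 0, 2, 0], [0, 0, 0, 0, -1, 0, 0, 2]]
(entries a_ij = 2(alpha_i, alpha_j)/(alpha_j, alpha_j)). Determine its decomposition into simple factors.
A_2 + E_6

The diagram associated to this matrix has two connected components: the simple roots {alpha_5, alpha_8} form a chain of 2 nodes with single edges (A_2), and {alpha_1, alpha_2, alpha_3, alpha_4, alpha_6, alpha_7} form a chain of 5 nodes with one extra node attached to the third node from one end (E_6). A semisimple Lie algebra decomposes uniquely as the direct sum of simple ideals, one per connected component of its Dynkin diagram, so g ≅ A_2 ⊕ E_6 (dimension 8 + 78 = 86).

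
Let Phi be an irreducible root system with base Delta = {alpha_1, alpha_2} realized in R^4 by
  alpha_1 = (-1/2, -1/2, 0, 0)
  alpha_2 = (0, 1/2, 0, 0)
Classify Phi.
type B_2

Compute the Cartan integers a_ij = 2(alpha_i, alpha_j)/(alpha_j, alpha_j); the resulting 2x2 Cartan matrix is
[[2, -2], [-1, 2]].
The roots have two lengths (squared-length ratio 2:1); the short ones are alpha_{2}. The associated Dynkin diagram is a chain of 2 nodes with a double edge at one end; the terminal node there is the unique short simple root (B_2), so the type is B_2 (the algebra so(5)).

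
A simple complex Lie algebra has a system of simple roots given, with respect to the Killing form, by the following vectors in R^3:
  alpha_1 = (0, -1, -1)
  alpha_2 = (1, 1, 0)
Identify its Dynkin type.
Compute the Cartan integers a_ij = 2(alpha_i, alpha_j)/(alpha_j, alpha_j); the resulting 2x2 Cartan matrix is
[[2, -1], [-1, 2]].
All simple roots have the same length, so the diagram is simply laced. The associated Dynkin diagram is a chain of 2 nodes with single edges (A_2), so the type is A_2 (the algebra sl(3)).

type A_2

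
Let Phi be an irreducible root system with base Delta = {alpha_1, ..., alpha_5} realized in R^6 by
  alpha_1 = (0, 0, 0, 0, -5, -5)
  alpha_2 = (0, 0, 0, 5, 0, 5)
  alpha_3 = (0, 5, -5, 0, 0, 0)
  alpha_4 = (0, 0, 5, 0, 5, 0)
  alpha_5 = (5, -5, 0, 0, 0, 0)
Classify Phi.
Compute the Cartan integers a_ij = 2(alpha_i, alpha_j)/(alpha_j, alpha_j); the resulting 5x5 Cartan matrix is
[[2, -1, 0, -1, 0], [-1, 2, 0, 0, 0], [0, 0, 2, -1, -1], [-1, 0, -1, 2, 0], [0, 0, -1, 0, 2]].
All simple roots have the same length, so the diagram is simply laced. The associated Dynkin diagram is a chain of 5 nodes with single edges (A_5), so the type is A_5 (the algebra sl(6)).

A5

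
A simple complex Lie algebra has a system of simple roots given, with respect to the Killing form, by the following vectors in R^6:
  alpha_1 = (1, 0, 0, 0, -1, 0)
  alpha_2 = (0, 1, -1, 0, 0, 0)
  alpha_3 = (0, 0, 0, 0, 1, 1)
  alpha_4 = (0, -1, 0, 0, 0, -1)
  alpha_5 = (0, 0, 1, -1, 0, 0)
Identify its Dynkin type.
A5

Compute the Cartan integers a_ij = 2(alpha_i, alpha_j)/(alpha_j, alpha_j); the resulting 5x5 Cartan matrix is
[[2, 0, -1, 0, 0], [0, 2, 0, -1, -1], [-1, 0, 2, -1, 0], [0, -1, -1, 2, 0], [0, -1, 0, 0, 2]].
All simple roots have the same length, so the diagram is simply laced. The associated Dynkin diagram is a chain of 5 nodes with single edges (A_5), so the type is A_5 (the algebra sl(6)).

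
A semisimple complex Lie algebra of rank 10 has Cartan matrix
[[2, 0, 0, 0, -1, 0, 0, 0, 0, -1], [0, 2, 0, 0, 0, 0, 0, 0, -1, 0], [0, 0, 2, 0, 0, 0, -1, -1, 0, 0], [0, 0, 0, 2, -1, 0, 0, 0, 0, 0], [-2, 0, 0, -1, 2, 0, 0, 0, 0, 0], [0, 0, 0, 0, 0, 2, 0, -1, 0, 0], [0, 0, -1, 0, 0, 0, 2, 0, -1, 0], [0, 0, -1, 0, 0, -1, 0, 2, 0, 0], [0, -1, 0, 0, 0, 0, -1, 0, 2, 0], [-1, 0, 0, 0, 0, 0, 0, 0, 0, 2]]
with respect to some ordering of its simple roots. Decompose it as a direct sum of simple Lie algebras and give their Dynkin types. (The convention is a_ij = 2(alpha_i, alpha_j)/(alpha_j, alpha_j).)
A_6 + F_4

The diagram associated to this matrix has two connected components: the simple roots {alpha_2, alpha_3, alpha_6, alpha_7, alpha_8, alpha_9} form a chain of 6 nodes with single edges (A_6), and {alpha_1, alpha_4, alpha_5, alpha_10} form a chain of 4 nodes with a double edge between the middle two (F_4). A semisimple Lie algebra decomposes uniquely as the direct sum of simple ideals, one per connected component of its Dynkin diagram, so g ≅ A_6 ⊕ F_4 (dimension 48 + 52 = 100).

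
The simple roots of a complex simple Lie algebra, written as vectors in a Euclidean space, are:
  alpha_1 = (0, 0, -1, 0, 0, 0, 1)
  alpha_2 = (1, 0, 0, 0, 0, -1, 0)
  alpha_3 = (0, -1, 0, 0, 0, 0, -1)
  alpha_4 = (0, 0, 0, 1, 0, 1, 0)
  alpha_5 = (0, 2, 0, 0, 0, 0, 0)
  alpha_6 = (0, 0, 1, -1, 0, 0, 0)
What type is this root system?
Compute the Cartan integers a_ij = 2(alpha_i, alpha_j)/(alpha_j, alpha_j); the resulting 6x6 Cartan matrix is
[[2, 0, -1, 0, 0, -1], [0, 2, 0, -1, 0, 0], [-1, 0, 2, 0, -1, 0], [0, -1, 0, 2, 0, -1], [0, 0, -2, 0, 2, 0], [-1, 0, 0, -1, 0, 2]].
The roots have two lengths (squared-length ratio 2:1); the short ones are alpha_{1,2,3,4,6}. The associated Dynkin diagram is a chain of 6 nodes with a double edge at one end; the terminal node there is the unique long simple root (C_6), so the type is C_6 (the algebra sp(12)).

C_6 (sp(12))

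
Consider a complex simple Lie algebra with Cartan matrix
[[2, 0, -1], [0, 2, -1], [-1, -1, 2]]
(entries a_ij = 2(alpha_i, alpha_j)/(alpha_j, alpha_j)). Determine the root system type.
A_3

The matrix has rank 3 with 2's on the diagonal. Reading the off-diagonal entries as Dynkin edges (a single edge where a_ij = a_ji = -1; a double or triple edge where a_ij * a_ji = 2 or 3), the diagram is a chain of 3 nodes with single edges (A_3). One simple-root ordering that puts it in standard form is (alpha_1, alpha_3, alpha_2). So the algebra is type A_3, i.e. sl(4).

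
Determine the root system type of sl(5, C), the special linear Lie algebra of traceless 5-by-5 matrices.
A_4

This is sl(5), which has dimension 5^2 - 1 = 24 and rank 5 - 1 = 4 (a Cartan subalgebra is the diagonal traceless matrices). In the classification of classical Lie algebras, the special linear algebra sl(n+1) has type A_n; here n = 4, so the Dynkin diagram is a chain of 4 nodes with single edges (A_4). Hence the type is A_4.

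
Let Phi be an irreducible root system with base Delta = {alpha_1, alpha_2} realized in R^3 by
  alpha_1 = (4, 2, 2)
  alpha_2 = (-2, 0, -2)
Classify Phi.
G_2

Compute the Cartan integers a_ij = 2(alpha_i, alpha_j)/(alpha_j, alpha_j); the resulting 2x2 Cartan matrix is
[[2, -3], [-1, 2]].
The roots have two lengths (squared-length ratio 3:1); the short ones are alpha_{2}. The associated Dynkin diagram is two nodes joined by a triple edge (G_2), so the type is G_2.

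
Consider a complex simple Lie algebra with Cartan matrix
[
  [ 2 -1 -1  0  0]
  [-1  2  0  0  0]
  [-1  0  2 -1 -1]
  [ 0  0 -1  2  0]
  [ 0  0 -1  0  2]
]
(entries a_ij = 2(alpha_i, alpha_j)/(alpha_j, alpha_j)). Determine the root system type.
D_5 (so(10))

The matrix has rank 5 with 2's on the diagonal. Reading the off-diagonal entries as Dynkin edges (a single edge where a_ij = a_ji = -1; a double or triple edge where a_ij * a_ji = 2 or 3), the diagram is a chain of 3 nodes with a fork of two nodes at one end (D_5). One simple-root ordering that puts it in standard form is (alpha_2, alpha_1, alpha_3, alpha_4, alpha_5). So the algebra is type D_5, i.e. so(10).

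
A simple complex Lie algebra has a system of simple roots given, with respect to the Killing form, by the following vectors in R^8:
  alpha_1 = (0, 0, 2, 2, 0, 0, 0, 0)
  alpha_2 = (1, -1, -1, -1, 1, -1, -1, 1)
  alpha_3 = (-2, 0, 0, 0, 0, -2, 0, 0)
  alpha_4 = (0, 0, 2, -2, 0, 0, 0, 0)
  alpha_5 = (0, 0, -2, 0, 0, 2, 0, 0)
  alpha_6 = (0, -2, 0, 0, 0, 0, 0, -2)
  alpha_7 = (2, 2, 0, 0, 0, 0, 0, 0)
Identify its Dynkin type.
Compute the Cartan integers a_ij = 2(alpha_i, alpha_j)/(alpha_j, alpha_j); the resulting 7x7 Cartan matrix is
[[2, -1, 0, 0, -1, 0, 0], [-1, 2, 0, 0, 0, 0, 0], [0, 0, 2, 0, -1, 0, -1], [0, 0, 0, 2, -1, 0, 0], [-1, 0, -1, -1, 2, 0, 0], [0, 0, 0, 0, 0, 2, -1], [0, 0, -1, 0, 0, -1, 2]].
All simple roots have the same length, so the diagram is simply laced. The associated Dynkin diagram is a chain of 6 nodes with one extra node attached to the third node from one end (E_7), so the type is E_7.

E_7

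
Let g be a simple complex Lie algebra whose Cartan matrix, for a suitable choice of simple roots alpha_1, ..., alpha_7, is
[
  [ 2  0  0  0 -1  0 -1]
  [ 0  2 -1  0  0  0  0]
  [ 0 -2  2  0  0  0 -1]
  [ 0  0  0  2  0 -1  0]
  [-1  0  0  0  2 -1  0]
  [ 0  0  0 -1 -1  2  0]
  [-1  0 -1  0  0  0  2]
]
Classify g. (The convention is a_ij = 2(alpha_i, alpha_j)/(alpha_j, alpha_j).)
B_7

The matrix has rank 7 with 2's on the diagonal. Reading the off-diagonal entries as Dynkin edges (a single edge where a_ij = a_ji = -1; a double or triple edge where a_ij * a_ji = 2 or 3), the diagram is a chain of 7 nodes with a double edge at one end; the terminal node there is the unique short simple root (B_7). One simple-root ordering that puts it in standard form is (alpha_4, alpha_6, alpha_5, alpha_1, alpha_7, alpha_3, alpha_2). So the algebra is type B_7, i.e. so(15).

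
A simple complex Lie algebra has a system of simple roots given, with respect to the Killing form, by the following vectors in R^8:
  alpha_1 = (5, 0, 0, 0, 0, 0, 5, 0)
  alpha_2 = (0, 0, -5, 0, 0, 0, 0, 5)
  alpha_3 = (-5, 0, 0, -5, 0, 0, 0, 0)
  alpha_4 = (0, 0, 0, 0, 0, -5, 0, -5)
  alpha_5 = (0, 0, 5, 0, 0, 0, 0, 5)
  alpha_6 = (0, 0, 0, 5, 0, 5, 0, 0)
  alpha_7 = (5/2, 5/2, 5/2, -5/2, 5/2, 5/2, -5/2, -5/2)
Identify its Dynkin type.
type E_7

Compute the Cartan integers a_ij = 2(alpha_i, alpha_j)/(alpha_j, alpha_j); the resulting 7x7 Cartan matrix is
[[2, 0, -1, 0, 0, 0, 0], [0, 2, 0, -1, 0, 0, -1], [-1, 0, 2, 0, 0, -1, 0], [0, -1, 0, 2, -1, -1, 0], [0, 0, 0, -1, 2, 0, 0], [0, 0, -1, -1, 0, 2, 0], [0, -1, 0, 0, 0, 0, 2]].
All simple roots have the same length, so the diagram is simply laced. The associated Dynkin diagram is a chain of 6 nodes with one extra node attached to the third node from one end (E_7), so the type is E_7.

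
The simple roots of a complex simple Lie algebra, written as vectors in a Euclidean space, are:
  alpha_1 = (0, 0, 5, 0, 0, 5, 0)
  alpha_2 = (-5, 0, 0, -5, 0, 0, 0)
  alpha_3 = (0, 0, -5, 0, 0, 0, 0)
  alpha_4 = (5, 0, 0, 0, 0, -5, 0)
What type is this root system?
Compute the Cartan integers a_ij = 2(alpha_i, alpha_j)/(alpha_j, alpha_j); the resulting 4x4 Cartan matrix is
[[2, 0, -2, -1], [0, 2, 0, -1], [-1, 0, 2, 0], [-1, -1, 0, 2]].
The roots have two lengths (squared-length ratio 2:1); the short ones are alpha_{3}. The associated Dynkin diagram is a chain of 4 nodes with a double edge at one end; the terminal node there is the unique short simple root (B_4), so the type is B_4 (the algebra so(9)).

B_4 (so(9))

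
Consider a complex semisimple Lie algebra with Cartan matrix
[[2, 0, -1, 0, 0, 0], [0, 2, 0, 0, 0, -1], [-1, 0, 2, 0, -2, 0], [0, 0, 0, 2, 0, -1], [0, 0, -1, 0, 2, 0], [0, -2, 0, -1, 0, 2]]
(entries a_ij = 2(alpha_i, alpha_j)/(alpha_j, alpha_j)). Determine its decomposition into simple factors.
The diagram associated to this matrix has two connected components: the simple roots {alpha_1, alpha_3, alpha_5} form a chain of 3 nodes with a double edge at one end; the terminal node there is the unique short simple root (B_3), and {alpha_2, alpha_4, alpha_6} form a chain of 3 nodes with a double edge at one end; the terminal node there is the unique short simple root (B_3). A semisimple Lie algebra decomposes uniquely as the direct sum of simple ideals, one per connected component of its Dynkin diagram, so g ≅ B_3 ⊕ B_3 (dimension 21 + 21 = 42).

B_3 (so(7)) + B_3 (so(7))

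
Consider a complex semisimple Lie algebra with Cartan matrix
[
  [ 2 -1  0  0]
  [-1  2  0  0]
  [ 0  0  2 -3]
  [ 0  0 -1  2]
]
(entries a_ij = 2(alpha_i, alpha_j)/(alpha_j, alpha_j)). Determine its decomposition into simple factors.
The diagram associated to this matrix has two connected components: the simple roots {alpha_1, alpha_2} form a chain of 2 nodes with single edges (A_2), and {alpha_3, alpha_4} form two nodes joined by a triple edge (G_2). A semisimple Lie algebra decomposes uniquely as the direct sum of simple ideals, one per connected component of its Dynkin diagram, so g ≅ A_2 ⊕ G_2 (dimension 8 + 14 = 22).

A2 ⊕ G2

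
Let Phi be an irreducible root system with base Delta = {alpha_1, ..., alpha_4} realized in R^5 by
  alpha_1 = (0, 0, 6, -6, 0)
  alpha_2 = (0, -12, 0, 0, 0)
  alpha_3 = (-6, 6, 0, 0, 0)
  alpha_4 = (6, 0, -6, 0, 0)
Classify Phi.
C_4

Compute the Cartan integers a_ij = 2(alpha_i, alpha_j)/(alpha_j, alpha_j); the resulting 4x4 Cartan matrix is
[[2, 0, 0, -1], [0, 2, -2, 0], [0, -1, 2, -1], [-1, 0, -1, 2]].
The roots have two lengths (squared-length ratio 2:1); the short ones are alpha_{1,3,4}. The associated Dynkin diagram is a chain of 4 nodes with a double edge at one end; the terminal node there is the unique long simple root (C_4), so the type is C_4 (the algebra sp(8)).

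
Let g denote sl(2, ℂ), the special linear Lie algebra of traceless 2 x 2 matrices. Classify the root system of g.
A1

This is sl(2), which has dimension 2^2 - 1 = 3 and rank 2 - 1 = 1 (a Cartan subalgebra is the diagonal traceless matrices). In the classification of classical Lie algebras, the special linear algebra sl(n+1) has type A_n; here n = 1, so the Dynkin diagram is a chain of 1 nodes with single edges (A_1). Hence the type is A_1.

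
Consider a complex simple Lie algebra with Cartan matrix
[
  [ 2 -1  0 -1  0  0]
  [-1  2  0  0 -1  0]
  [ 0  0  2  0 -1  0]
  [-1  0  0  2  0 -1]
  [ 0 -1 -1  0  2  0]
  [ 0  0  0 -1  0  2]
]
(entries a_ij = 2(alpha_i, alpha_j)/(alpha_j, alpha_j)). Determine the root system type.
A6

The matrix has rank 6 with 2's on the diagonal. Reading the off-diagonal entries as Dynkin edges (a single edge where a_ij = a_ji = -1; a double or triple edge where a_ij * a_ji = 2 or 3), the diagram is a chain of 6 nodes with single edges (A_6). One simple-root ordering that puts it in standard form is (alpha_3, alpha_5, alpha_2, alpha_1, alpha_4, alpha_6). So the algebra is type A_6, i.e. sl(7).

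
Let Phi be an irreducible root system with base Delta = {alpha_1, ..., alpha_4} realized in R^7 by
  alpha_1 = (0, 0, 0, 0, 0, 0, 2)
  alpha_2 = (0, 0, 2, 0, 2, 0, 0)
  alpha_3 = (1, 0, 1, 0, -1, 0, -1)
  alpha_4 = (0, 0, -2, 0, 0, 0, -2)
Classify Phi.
Compute the Cartan integers a_ij = 2(alpha_i, alpha_j)/(alpha_j, alpha_j); the resulting 4x4 Cartan matrix is
[[2, 0, -1, -1], [0, 2, 0, -1], [-1, 0, 2, 0], [-2, -1, 0, 2]].
The roots have two lengths (squared-length ratio 2:1); the short ones are alpha_{1,3}. The associated Dynkin diagram is a chain of 4 nodes with a double edge between the middle two (F_4), so the type is F_4.

F_4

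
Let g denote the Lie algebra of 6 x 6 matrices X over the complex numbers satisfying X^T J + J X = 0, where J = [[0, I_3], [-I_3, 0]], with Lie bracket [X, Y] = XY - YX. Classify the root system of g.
C3

This is sp(6), which has dimension 6(6+1)/2 = 21 and rank 6/2 = 3. In the classification of classical Lie algebras, the symplectic algebra sp(2n) has type C_n; here n = 3, so the Dynkin diagram is a chain of 3 nodes with a double edge at one end; the terminal node there is the unique long simple root (C_3). Hence the type is C_3.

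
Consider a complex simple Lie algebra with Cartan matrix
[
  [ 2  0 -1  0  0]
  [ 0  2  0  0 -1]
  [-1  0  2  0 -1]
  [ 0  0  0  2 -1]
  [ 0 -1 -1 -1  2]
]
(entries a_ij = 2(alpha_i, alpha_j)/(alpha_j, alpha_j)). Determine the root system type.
The matrix has rank 5 with 2's on the diagonal. Reading the off-diagonal entries as Dynkin edges (a single edge where a_ij = a_ji = -1; a double or triple edge where a_ij * a_ji = 2 or 3), the diagram is a chain of 3 nodes with a fork of two nodes at one end (D_5). One simple-root ordering that puts it in standard form is (alpha_1, alpha_3, alpha_5, alpha_4, alpha_2). So the algebra is type D_5, i.e. so(10).

D5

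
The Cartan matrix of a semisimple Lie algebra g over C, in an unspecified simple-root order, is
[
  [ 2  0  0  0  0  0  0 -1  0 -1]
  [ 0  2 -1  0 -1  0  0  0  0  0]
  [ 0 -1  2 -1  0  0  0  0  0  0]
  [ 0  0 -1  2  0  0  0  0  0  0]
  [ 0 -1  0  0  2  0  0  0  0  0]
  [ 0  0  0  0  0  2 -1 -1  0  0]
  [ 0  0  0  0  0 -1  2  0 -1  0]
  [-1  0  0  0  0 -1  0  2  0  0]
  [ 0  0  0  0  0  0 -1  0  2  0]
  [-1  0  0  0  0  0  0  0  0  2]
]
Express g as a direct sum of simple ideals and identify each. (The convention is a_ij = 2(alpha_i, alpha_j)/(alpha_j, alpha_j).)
The diagram associated to this matrix has two connected components: the simple roots {alpha_2, alpha_3, alpha_4, alpha_5} form a chain of 4 nodes with single edges (A_4), and {alpha_1, alpha_6, alpha_7, alpha_8, alpha_9, alpha_10} form a chain of 6 nodes with single edges (A_6). A semisimple Lie algebra decomposes uniquely as the direct sum of simple ideals, one per connected component of its Dynkin diagram, so g ≅ A_4 ⊕ A_6 (dimension 24 + 48 = 72).

type A_4 ⊕ type A_6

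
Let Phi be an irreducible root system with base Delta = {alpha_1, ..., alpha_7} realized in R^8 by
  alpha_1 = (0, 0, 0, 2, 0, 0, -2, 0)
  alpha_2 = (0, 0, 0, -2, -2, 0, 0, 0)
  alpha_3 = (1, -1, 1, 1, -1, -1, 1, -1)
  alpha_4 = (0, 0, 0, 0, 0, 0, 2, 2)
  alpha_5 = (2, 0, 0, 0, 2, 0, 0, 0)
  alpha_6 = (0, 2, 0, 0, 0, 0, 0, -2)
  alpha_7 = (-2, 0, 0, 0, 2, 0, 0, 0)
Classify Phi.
E_7

Compute the Cartan integers a_ij = 2(alpha_i, alpha_j)/(alpha_j, alpha_j); the resulting 7x7 Cartan matrix is
[[2, -1, 0, -1, 0, 0, 0], [-1, 2, 0, 0, -1, 0, -1], [0, 0, 2, 0, 0, 0, -1], [-1, 0, 0, 2, 0, -1, 0], [0, -1, 0, 0, 2, 0, 0], [0, 0, 0, -1, 0, 2, 0], [0, -1, -1, 0, 0, 0, 2]].
All simple roots have the same length, so the diagram is simply laced. The associated Dynkin diagram is a chain of 6 nodes with one extra node attached to the third node from one end (E_7), so the type is E_7.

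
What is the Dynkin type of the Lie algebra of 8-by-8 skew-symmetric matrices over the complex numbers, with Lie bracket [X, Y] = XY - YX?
D4

This is so(8) with 8 even, which has dimension 8(8-1)/2 = 28 and rank 8/2 = 4. In the classification of classical Lie algebras, the orthogonal algebra so(2n) in an even number of variables has type D_n; here n = 4, so the Dynkin diagram is a chain of 2 nodes with a fork of two nodes at one end (D_4). Hence the type is D_4.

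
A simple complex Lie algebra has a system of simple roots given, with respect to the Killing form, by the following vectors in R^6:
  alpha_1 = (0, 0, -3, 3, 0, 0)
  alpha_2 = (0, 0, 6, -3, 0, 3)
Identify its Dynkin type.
Compute the Cartan integers a_ij = 2(alpha_i, alpha_j)/(alpha_j, alpha_j); the resulting 2x2 Cartan matrix is
[[2, -1], [-3, 2]].
The roots have two lengths (squared-length ratio 3:1); the short ones are alpha_{1}. The associated Dynkin diagram is two nodes joined by a triple edge (G_2), so the type is G_2.

G_2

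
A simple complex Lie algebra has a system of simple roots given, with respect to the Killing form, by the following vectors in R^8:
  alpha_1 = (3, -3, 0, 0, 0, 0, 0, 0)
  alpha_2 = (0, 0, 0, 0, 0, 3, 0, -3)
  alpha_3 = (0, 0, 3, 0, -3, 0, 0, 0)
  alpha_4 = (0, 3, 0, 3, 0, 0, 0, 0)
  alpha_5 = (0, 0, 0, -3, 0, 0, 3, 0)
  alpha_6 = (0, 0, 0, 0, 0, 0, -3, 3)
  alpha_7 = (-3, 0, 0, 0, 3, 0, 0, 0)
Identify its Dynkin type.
A7

Compute the Cartan integers a_ij = 2(alpha_i, alpha_j)/(alpha_j, alpha_j); the resulting 7x7 Cartan matrix is
[[2, 0, 0, -1, 0, 0, -1], [0, 2, 0, 0, 0, -1, 0], [0, 0, 2, 0, 0, 0, -1], [-1, 0, 0, 2, -1, 0, 0], [0, 0, 0, -1, 2, -1, 0], [0, -1, 0, 0, -1, 2, 0], [-1, 0, -1, 0, 0, 0, 2]].
All simple roots have the same length, so the diagram is simply laced. The associated Dynkin diagram is a chain of 7 nodes with single edges (A_7), so the type is A_7 (the algebra sl(8)).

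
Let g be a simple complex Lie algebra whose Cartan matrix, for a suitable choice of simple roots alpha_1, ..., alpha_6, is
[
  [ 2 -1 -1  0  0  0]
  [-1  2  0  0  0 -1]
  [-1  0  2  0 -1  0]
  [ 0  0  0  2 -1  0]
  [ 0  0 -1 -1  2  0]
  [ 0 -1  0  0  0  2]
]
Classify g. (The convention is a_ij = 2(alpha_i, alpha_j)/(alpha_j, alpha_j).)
A_6 (sl(7))

The matrix has rank 6 with 2's on the diagonal. Reading the off-diagonal entries as Dynkin edges (a single edge where a_ij = a_ji = -1; a double or triple edge where a_ij * a_ji = 2 or 3), the diagram is a chain of 6 nodes with single edges (A_6). One simple-root ordering that puts it in standard form is (alpha_4, alpha_5, alpha_3, alpha_1, alpha_2, alpha_6). So the algebra is type A_6, i.e. sl(7).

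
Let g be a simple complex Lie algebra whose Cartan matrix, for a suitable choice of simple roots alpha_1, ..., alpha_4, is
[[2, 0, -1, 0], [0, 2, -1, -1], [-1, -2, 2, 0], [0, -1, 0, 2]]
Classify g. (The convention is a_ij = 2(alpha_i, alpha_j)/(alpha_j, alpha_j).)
The matrix has rank 4 with 2's on the diagonal. Reading the off-diagonal entries as Dynkin edges (a single edge where a_ij = a_ji = -1; a double or triple edge where a_ij * a_ji = 2 or 3), the diagram is a chain of 4 nodes with a double edge between the middle two (F_4). One simple-root ordering that puts it in standard form is (alpha_1, alpha_3, alpha_2, alpha_4). So the algebra is type F_4.

F_4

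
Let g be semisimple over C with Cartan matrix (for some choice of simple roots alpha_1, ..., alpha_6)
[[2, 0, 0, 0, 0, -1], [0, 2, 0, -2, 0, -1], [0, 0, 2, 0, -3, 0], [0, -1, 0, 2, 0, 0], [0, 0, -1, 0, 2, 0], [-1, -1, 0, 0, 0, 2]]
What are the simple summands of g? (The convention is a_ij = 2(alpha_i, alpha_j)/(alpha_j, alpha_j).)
B_4 ⊕ G_2

The diagram associated to this matrix has two connected components: the simple roots {alpha_1, alpha_2, alpha_4, alpha_6} form a chain of 4 nodes with a double edge at one end; the terminal node there is the unique short simple root (B_4), and {alpha_3, alpha_5} form two nodes joined by a triple edge (G_2). A semisimple Lie algebra decomposes uniquely as the direct sum of simple ideals, one per connected component of its Dynkin diagram, so g ≅ B_4 ⊕ G_2 (dimension 36 + 14 = 50).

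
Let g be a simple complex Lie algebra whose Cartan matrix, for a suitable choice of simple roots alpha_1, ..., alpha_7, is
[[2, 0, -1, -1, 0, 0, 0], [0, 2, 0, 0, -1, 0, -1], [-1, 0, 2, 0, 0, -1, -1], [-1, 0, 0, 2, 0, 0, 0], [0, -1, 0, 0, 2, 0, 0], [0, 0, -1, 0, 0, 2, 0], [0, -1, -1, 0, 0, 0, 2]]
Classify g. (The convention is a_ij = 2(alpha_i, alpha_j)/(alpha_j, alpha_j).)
E_7

The matrix has rank 7 with 2's on the diagonal. Reading the off-diagonal entries as Dynkin edges (a single edge where a_ij = a_ji = -1; a double or triple edge where a_ij * a_ji = 2 or 3), the diagram is a chain of 6 nodes with one extra node attached to the third node from one end (E_7). One simple-root ordering that puts it in standard form is (alpha_4, alpha_6, alpha_1, alpha_3, alpha_7, alpha_2, alpha_5). So the algebra is type E_7.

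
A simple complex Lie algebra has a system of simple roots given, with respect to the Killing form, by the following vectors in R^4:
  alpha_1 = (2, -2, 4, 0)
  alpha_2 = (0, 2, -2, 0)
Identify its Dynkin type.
Compute the Cartan integers a_ij = 2(alpha_i, alpha_j)/(alpha_j, alpha_j); the resulting 2x2 Cartan matrix is
[[2, -3], [-1, 2]].
The roots have two lengths (squared-length ratio 3:1); the short ones are alpha_{2}. The associated Dynkin diagram is two nodes joined by a triple edge (G_2), so the type is G_2.

G2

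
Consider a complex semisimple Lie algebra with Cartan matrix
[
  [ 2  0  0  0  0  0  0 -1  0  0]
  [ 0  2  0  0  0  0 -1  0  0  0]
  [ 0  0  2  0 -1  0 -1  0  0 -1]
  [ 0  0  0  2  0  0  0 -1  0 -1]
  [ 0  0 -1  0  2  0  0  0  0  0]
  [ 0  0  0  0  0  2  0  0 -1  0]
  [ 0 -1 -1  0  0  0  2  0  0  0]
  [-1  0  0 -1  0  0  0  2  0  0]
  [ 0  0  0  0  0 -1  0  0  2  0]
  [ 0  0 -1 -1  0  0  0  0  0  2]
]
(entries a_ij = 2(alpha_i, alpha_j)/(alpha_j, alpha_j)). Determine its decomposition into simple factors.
The diagram associated to this matrix has two connected components: the simple roots {alpha_6, alpha_9} form a chain of 2 nodes with single edges (A_2), and {alpha_1, alpha_2, alpha_3, alpha_4, alpha_5, alpha_7, alpha_8, alpha_10} form a chain of 7 nodes with one extra node attached to the third node from one end (E_8). A semisimple Lie algebra decomposes uniquely as the direct sum of simple ideals, one per connected component of its Dynkin diagram, so g ≅ A_2 ⊕ E_8 (dimension 8 + 248 = 256).

type A_2 ⊕ type E_8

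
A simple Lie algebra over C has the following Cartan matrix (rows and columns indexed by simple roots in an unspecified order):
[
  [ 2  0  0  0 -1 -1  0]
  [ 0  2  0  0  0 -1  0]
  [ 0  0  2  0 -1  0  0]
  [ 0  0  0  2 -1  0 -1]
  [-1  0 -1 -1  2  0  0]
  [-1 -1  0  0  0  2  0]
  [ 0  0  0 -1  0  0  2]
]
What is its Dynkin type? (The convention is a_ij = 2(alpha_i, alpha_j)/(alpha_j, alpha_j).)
The matrix has rank 7 with 2's on the diagonal. Reading the off-diagonal entries as Dynkin edges (a single edge where a_ij = a_ji = -1; a double or triple edge where a_ij * a_ji = 2 or 3), the diagram is a chain of 6 nodes with one extra node attached to the third node from one end (E_7). One simple-root ordering that puts it in standard form is (alpha_7, alpha_3, alpha_4, alpha_5, alpha_1, alpha_6, alpha_2). So the algebra is type E_7.

type E_7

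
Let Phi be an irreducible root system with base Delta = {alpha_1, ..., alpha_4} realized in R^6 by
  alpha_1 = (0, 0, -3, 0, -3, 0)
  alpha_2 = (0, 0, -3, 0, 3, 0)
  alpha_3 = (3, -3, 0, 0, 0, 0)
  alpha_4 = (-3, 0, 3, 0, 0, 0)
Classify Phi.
Compute the Cartan integers a_ij = 2(alpha_i, alpha_j)/(alpha_j, alpha_j); the resulting 4x4 Cartan matrix is
[[2, 0, 0, -1], [0, 2, 0, -1], [0, 0, 2, -1], [-1, -1, -1, 2]].
All simple roots have the same length, so the diagram is simply laced. The associated Dynkin diagram is a chain of 2 nodes with a fork of two nodes at one end (D_4), so the type is D_4 (the algebra so(8)).

D4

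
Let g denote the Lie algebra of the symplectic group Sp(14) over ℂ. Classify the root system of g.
This is sp(14), which has dimension 14(14+1)/2 = 105 and rank 14/2 = 7. In the classification of classical Lie algebras, the symplectic algebra sp(2n) has type C_n; here n = 7, so the Dynkin diagram is a chain of 7 nodes with a double edge at one end; the terminal node there is the unique long simple root (C_7). Hence the type is C_7.

C_7 (sp(14))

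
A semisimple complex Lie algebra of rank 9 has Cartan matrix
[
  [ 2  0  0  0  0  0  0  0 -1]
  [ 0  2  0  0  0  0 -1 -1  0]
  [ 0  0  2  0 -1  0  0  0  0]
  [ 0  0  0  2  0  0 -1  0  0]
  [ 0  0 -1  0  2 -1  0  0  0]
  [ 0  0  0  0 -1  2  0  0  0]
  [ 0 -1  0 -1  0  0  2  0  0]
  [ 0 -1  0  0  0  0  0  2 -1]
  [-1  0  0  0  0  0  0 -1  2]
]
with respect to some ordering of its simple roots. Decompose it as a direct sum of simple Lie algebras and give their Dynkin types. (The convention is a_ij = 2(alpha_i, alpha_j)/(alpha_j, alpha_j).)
The diagram associated to this matrix has two connected components: the simple roots {alpha_3, alpha_5, alpha_6} form a chain of 3 nodes with single edges (A_3), and {alpha_1, alpha_2, alpha_4, alpha_7, alpha_8, alpha_9} form a chain of 6 nodes with single edges (A_6). A semisimple Lie algebra decomposes uniquely as the direct sum of simple ideals, one per connected component of its Dynkin diagram, so g ≅ A_3 ⊕ A_6 (dimension 15 + 48 = 63).

A3 ⊕ A6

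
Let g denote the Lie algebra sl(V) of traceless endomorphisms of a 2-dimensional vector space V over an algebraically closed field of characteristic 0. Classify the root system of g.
This is sl(2), which has dimension 2^2 - 1 = 3 and rank 2 - 1 = 1 (a Cartan subalgebra is the diagonal traceless matrices). In the classification of classical Lie algebras, the special linear algebra sl(n+1) has type A_n; here n = 1, so the Dynkin diagram is a chain of 1 nodes with single edges (A_1). Hence the type is A_1.

A1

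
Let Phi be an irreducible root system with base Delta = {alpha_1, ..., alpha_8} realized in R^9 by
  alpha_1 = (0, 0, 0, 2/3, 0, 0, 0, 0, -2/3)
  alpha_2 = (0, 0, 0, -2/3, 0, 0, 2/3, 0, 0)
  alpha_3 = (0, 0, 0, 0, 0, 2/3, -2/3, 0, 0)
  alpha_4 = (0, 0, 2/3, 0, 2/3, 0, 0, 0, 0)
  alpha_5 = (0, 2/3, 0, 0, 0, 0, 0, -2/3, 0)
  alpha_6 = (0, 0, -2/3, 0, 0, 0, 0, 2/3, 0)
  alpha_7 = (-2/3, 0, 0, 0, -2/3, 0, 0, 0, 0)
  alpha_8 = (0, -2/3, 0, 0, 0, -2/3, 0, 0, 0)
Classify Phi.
Compute the Cartan integers a_ij = 2(alpha_i, alpha_j)/(alpha_j, alpha_j); the resulting 8x8 Cartan matrix is
[[2, -1, 0, 0, 0, 0, 0, 0], [-1, 2, -1, 0, 0, 0, 0, 0], [0, -1, 2, 0, 0, 0, 0, -1], [0, 0, 0, 2, 0, -1, -1, 0], [0, 0, 0, 0, 2, -1, 0, -1], [0, 0, 0, -1, -1, 2, 0, 0], [0, 0, 0, -1, 0, 0, 2, 0], [0, 0, -1, 0, -1, 0, 0, 2]].
All simple roots have the same length, so the diagram is simply laced. The associated Dynkin diagram is a chain of 8 nodes with single edges (A_8), so the type is A_8 (the algebra sl(9)).

A_8 (sl(9))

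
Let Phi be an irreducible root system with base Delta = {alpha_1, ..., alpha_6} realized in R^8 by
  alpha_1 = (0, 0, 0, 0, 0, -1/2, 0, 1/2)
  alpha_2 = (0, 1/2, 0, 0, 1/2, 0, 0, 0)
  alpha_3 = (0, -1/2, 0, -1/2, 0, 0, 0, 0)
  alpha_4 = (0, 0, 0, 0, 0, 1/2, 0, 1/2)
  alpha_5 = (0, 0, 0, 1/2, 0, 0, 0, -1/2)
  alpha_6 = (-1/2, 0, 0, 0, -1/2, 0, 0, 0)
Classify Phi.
Compute the Cartan integers a_ij = 2(alpha_i, alpha_j)/(alpha_j, alpha_j); the resulting 6x6 Cartan matrix is
[[2, 0, 0, 0, -1, 0], [0, 2, -1, 0, 0, -1], [0, -1, 2, 0, -1, 0], [0, 0, 0, 2, -1, 0], [-1, 0, -1, -1, 2, 0], [0, -1, 0, 0, 0, 2]].
All simple roots have the same length, so the diagram is simply laced. The associated Dynkin diagram is a chain of 4 nodes with a fork of two nodes at one end (D_6), so the type is D_6 (the algebra so(12)).

type D_6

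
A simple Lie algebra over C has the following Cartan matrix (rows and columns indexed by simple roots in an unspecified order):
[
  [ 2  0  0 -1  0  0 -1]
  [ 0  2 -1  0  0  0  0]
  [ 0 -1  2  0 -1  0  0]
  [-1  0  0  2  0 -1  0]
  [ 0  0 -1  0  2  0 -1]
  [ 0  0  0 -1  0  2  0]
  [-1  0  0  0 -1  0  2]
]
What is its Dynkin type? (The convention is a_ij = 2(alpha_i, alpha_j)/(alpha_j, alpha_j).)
A_7 (sl(8))

The matrix has rank 7 with 2's on the diagonal. Reading the off-diagonal entries as Dynkin edges (a single edge where a_ij = a_ji = -1; a double or triple edge where a_ij * a_ji = 2 or 3), the diagram is a chain of 7 nodes with single edges (A_7). One simple-root ordering that puts it in standard form is (alpha_6, alpha_4, alpha_1, alpha_7, alpha_5, alpha_3, alpha_2). So the algebra is type A_7, i.e. sl(8).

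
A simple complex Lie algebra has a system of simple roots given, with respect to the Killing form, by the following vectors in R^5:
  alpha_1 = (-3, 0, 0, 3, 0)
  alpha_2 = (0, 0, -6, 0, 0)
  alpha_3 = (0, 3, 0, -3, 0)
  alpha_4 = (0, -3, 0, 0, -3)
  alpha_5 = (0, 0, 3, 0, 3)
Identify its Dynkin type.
C_5

Compute the Cartan integers a_ij = 2(alpha_i, alpha_j)/(alpha_j, alpha_j); the resulting 5x5 Cartan matrix is
[[2, 0, -1, 0, 0], [0, 2, 0, 0, -2], [-1, 0, 2, -1, 0], [0, 0, -1, 2, -1], [0, -1, 0, -1, 2]].
The roots have two lengths (squared-length ratio 2:1); the short ones are alpha_{1,3,4,5}. The associated Dynkin diagram is a chain of 5 nodes with a double edge at one end; the terminal node there is the unique long simple root (C_5), so the type is C_5 (the algebra sp(10)).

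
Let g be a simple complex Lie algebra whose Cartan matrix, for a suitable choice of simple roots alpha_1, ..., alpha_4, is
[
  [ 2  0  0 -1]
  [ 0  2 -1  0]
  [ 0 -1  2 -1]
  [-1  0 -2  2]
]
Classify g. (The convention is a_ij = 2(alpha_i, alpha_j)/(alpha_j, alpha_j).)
F4

The matrix has rank 4 with 2's on the diagonal. Reading the off-diagonal entries as Dynkin edges (a single edge where a_ij = a_ji = -1; a double or triple edge where a_ij * a_ji = 2 or 3), the diagram is a chain of 4 nodes with a double edge between the middle two (F_4). One simple-root ordering that puts it in standard form is (alpha_1, alpha_4, alpha_3, alpha_2). So the algebra is type F_4.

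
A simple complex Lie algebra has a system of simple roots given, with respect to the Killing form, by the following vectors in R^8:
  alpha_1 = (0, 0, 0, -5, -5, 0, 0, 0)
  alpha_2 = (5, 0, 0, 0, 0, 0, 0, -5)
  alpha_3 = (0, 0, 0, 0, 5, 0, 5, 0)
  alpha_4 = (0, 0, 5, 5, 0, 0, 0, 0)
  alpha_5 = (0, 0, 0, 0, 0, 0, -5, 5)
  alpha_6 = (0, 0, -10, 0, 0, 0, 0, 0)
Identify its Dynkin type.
Compute the Cartan integers a_ij = 2(alpha_i, alpha_j)/(alpha_j, alpha_j); the resulting 6x6 Cartan matrix is
[[2, 0, -1, -1, 0, 0], [0, 2, 0, 0, -1, 0], [-1, 0, 2, 0, -1, 0], [-1, 0, 0, 2, 0, -1], [0, -1, -1, 0, 2, 0], [0, 0, 0, -2, 0, 2]].
The roots have two lengths (squared-length ratio 2:1); the short ones are alpha_{1,2,3,4,5}. The associated Dynkin diagram is a chain of 6 nodes with a double edge at one end; the terminal node there is the unique long simple root (C_6), so the type is C_6 (the algebra sp(12)).

C6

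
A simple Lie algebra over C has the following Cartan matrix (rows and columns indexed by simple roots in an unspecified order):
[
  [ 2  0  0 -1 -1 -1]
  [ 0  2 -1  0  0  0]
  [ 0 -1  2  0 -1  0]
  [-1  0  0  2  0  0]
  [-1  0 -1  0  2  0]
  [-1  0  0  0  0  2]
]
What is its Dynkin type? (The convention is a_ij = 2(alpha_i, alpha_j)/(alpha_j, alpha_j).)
The matrix has rank 6 with 2's on the diagonal. Reading the off-diagonal entries as Dynkin edges (a single edge where a_ij = a_ji = -1; a double or triple edge where a_ij * a_ji = 2 or 3), the diagram is a chain of 4 nodes with a fork of two nodes at one end (D_6). One simple-root ordering that puts it in standard form is (alpha_2, alpha_3, alpha_5, alpha_1, alpha_6, alpha_4). So the algebra is type D_6, i.e. so(12).

D6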